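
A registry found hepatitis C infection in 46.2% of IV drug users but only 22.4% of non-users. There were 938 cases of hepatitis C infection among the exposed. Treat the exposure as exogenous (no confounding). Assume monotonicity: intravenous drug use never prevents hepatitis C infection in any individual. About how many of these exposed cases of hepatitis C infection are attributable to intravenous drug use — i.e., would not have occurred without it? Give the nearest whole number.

about 483 cases

p₁ = 0.462, p₀ = 0.224.
PN = (p₁ − p₀)/p₁ = (0.462 − 0.224) / 0.462 ≈ 0.51515.
Attributable cases ≈ PN × (exposed cases) = 0.51515 × 938 ≈ 483.21.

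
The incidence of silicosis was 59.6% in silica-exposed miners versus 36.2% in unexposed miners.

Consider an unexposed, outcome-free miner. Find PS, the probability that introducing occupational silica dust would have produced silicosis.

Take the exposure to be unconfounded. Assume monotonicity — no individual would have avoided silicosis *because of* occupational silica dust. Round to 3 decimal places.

PS ≈ 0.367

p₁ = 0.596, p₀ = 0.362.
Under exogeneity and monotonicity, PS = (p₁ − p₀) / (1 − p₀).
PS = (0.596 − 0.362) / (1 − 0.362) = 0.234 / 0.638 ≈ 0.3668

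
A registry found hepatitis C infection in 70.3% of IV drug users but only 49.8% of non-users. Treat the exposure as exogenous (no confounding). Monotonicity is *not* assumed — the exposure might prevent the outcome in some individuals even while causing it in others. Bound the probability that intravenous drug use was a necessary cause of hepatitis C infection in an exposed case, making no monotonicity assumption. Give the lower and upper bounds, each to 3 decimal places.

p₁ = 0.703, p₀ = 0.498.
Under exogeneity alone the bounds on PN are max{0,(p₁−p₀)/p₁} ≤ PN ≤ min{1,(1−p₀)/p₁}.
  lower = (p₁ − p₀)/p₁ = 0.205 / 0.703 ≈ 0.2916
  upper = min{1, (1 − p₀)/p₁} = 0.502 / 0.703 ≈ 0.7141

0.292 ≤ PN ≤ 0.714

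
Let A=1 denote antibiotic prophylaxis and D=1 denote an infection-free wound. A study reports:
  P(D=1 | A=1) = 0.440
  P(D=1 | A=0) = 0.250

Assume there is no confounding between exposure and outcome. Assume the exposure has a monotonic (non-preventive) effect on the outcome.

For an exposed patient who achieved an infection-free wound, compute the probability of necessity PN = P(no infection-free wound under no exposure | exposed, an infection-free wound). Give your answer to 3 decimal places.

Let p₁ = 0.44, p₀ = 0.25.
Under exogeneity and monotonicity, PN = (p₁ − p₀) / p₁.
PN = (0.44 − 0.25) / 0.44 = 0.19 / 0.44 ≈ 0.4318

PN ≈ 0.432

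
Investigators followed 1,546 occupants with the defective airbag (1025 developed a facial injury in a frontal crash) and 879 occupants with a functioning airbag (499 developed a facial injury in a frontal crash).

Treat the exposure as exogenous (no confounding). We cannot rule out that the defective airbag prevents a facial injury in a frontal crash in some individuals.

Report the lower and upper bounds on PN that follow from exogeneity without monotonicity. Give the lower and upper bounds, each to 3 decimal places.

0.144 ≤ PN ≤ 0.652

p₁ = P(outcome | exposed) = 1025/1546 = 0.663
p₀ = P(outcome | unexposed) = 499/879 = 0.56769
Under exogeneity alone the bounds on PN are max{0,(p₁−p₀)/p₁} ≤ PN ≤ min{1,(1−p₀)/p₁}.
  lower = (p₁ − p₀)/p₁ = 0.095311 / 0.663 ≈ 0.1438
  upper = min{1, (1 − p₀)/p₁} = 0.43231 / 0.663 ≈ 0.6520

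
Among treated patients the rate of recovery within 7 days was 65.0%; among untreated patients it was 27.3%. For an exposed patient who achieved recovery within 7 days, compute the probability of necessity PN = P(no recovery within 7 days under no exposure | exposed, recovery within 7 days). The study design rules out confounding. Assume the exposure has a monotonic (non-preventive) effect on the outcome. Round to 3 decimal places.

PN ≈ 0.580

p₁ = 0.65, p₀ = 0.273.
Under exogeneity and monotonicity, PN = (p₁ − p₀) / p₁.
PN = (0.65 − 0.273) / 0.65 = 0.377 / 0.65 ≈ 0.5800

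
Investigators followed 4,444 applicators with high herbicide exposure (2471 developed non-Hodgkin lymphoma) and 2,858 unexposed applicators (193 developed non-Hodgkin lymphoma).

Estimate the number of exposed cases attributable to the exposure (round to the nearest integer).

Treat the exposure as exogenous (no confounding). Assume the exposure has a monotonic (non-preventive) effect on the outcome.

p₁ = P(outcome | exposed) = 2471/4444 = 0.55603
p₀ = P(outcome | unexposed) = 193/2858 = 0.06753
PN = (p₁ − p₀)/p₁ = (0.55603 − 0.06753) / 0.55603 ≈ 0.87855.
Attributable cases ≈ PN × (exposed cases) = 0.87855 × 2471 ≈ 2170.90.

about 2171 cases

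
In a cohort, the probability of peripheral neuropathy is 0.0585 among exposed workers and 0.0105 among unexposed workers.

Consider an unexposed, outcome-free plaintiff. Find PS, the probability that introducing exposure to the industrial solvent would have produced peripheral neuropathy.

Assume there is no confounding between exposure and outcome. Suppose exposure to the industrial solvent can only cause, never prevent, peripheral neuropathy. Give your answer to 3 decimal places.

PS ≈ 0.049

Let p₁ = 0.0585, p₀ = 0.0105.
Under exogeneity and monotonicity, PS = (p₁ − p₀) / (1 − p₀).
PS = (0.0585 − 0.0105) / (1 − 0.0105) = 0.048 / 0.9895 ≈ 0.0485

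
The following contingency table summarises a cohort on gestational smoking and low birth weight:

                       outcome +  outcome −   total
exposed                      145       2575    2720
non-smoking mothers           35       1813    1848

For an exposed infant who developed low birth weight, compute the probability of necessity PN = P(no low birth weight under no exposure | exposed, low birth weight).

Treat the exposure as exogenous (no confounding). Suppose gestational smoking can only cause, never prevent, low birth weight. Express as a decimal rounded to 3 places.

PN ≈ 0.645

p₁ = P(outcome | exposed) = 145/2720 = 0.053309
p₀ = P(outcome | unexposed) = 35/1848 = 0.018939
Under exogeneity and monotonicity, PN = (p₁ − p₀) / p₁.
PN = (0.053309 − 0.018939) / 0.053309 = 0.034369 / 0.053309 ≈ 0.6447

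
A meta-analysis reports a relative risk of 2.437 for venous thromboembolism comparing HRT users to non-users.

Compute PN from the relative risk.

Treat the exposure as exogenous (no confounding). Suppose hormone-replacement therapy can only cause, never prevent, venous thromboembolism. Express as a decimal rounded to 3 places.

PN ≈ 0.590

Under exogeneity and monotonicity, PN = (RR − 1) / RR = 1 − 1/RR.
PN = (2.437 − 1) / 2.437 = 1.437 / 2.437 ≈ 0.5897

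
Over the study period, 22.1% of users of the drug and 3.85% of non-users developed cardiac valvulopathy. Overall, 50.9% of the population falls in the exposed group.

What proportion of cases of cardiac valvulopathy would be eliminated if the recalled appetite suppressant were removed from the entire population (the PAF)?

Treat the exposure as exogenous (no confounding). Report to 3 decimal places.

PAF ≈ 0.707

p₁ = 0.221, p₀ = 0.0385.
Overall risk P(Y=1) = π·p₁ + (1−π)·p₀ = 0.509×0.221 + 0.491×0.0385 = 0.13139.
Under exogeneity, PAF = [P(Y=1) − p₀] / P(Y=1).
PAF = (0.13139 − 0.0385) / 0.13139 ≈ 0.7070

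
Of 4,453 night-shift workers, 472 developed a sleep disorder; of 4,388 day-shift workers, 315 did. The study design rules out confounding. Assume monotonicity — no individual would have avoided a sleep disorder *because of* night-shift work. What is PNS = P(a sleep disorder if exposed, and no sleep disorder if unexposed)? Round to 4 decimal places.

p₁ = P(outcome | exposed) = 472/4453 = 0.106
p₀ = P(outcome | unexposed) = 315/4388 = 0.071787
Under exogeneity and monotonicity, PNS = p₁ − p₀.
PNS = 0.106 − 0.071787 = 0.034209

PNS ≈ 0.0342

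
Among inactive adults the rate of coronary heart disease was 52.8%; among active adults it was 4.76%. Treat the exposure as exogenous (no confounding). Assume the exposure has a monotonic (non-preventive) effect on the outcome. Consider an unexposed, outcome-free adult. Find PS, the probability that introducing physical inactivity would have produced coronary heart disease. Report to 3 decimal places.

p₁ = 0.528, p₀ = 0.0476.
Under exogeneity and monotonicity, PS = (p₁ − p₀) / (1 − p₀).
PS = (0.528 − 0.0476) / (1 − 0.0476) = 0.4804 / 0.9524 ≈ 0.5044

PS ≈ 0.504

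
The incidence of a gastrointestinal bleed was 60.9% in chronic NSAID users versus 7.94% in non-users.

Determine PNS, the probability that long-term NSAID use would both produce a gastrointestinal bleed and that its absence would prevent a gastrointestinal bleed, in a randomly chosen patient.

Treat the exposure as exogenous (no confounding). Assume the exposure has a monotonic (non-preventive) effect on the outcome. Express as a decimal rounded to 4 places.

p₁ = 0.609, p₀ = 0.0794.
Under exogeneity and monotonicity, PNS = p₁ − p₀.
PNS = 0.609 − 0.0794 = 0.5296

PNS ≈ 0.5296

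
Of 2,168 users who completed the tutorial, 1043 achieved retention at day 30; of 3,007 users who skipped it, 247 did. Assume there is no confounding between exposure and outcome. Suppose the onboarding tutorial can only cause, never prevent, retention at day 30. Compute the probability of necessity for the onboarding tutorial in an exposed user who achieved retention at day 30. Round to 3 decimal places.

PN ≈ 0.829

p₁ = P(outcome | exposed) = 1043/2168 = 0.48109
p₀ = P(outcome | unexposed) = 247/3007 = 0.082142
Under exogeneity and monotonicity, PN = (p₁ − p₀) / p₁.
PN = (0.48109 − 0.082142) / 0.48109 = 0.39895 / 0.48109 ≈ 0.8293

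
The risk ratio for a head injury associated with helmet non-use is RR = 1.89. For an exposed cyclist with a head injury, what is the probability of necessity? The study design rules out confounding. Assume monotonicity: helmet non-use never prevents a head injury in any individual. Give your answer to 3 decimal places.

PN ≈ 0.471

Under exogeneity and monotonicity, PN = (RR − 1) / RR = 1 − 1/RR.
PN = (1.89 − 1) / 1.89 = 0.89 / 1.89 ≈ 0.4709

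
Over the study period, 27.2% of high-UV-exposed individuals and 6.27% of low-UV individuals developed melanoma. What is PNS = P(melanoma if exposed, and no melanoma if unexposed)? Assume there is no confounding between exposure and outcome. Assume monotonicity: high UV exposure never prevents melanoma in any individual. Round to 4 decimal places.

p₁ = 0.272, p₀ = 0.0627.
Under exogeneity and monotonicity, PNS = p₁ − p₀.
PNS = 0.272 − 0.0627 = 0.2093

PNS ≈ 0.2093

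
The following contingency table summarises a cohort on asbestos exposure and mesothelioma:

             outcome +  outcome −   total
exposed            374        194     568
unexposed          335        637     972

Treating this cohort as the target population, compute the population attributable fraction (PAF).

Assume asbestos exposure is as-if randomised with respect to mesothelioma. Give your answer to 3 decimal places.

PAF ≈ 0.251

p₁ = P(outcome | exposed) = 374/568 = 0.65845
p₀ = P(outcome | unexposed) = 335/972 = 0.34465
Exposure prevalence π = 568/1540 = 0.36883; overall risk P(Y=1) = 0.46039.
Under exogeneity, PAF = [P(Y=1) − p₀]/P(Y=1).
PAF = (0.46039 − 0.34465) / 0.46039 ≈ 0.2514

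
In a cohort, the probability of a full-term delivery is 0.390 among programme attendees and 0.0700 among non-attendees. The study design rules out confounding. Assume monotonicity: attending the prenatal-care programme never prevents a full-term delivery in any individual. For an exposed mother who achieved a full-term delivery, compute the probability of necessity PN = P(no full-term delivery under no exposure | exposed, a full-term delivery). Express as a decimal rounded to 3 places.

PN ≈ 0.821

Let p₁ = 0.39, p₀ = 0.07.
Under exogeneity and monotonicity, PN = (p₁ − p₀) / p₁.
PN = (0.39 − 0.07) / 0.39 = 0.32 / 0.39 ≈ 0.8205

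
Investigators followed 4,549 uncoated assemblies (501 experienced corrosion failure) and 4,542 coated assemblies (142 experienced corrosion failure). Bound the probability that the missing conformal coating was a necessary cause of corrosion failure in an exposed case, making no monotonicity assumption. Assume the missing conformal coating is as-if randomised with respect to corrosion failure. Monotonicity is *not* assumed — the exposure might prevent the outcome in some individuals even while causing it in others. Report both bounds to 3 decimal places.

p₁ = P(outcome | exposed) = 501/4549 = 0.11013
p₀ = P(outcome | unexposed) = 142/4542 = 0.031264
Under exogeneity alone the bounds on PN are max{0,(p₁−p₀)/p₁} ≤ PN ≤ min{1,(1−p₀)/p₁}.
  lower = (p₁ − p₀)/p₁ = 0.07887 / 0.11013 ≈ 0.7161
  upper = min{1, (1 − p₀)/p₁} = 0.96874 / 0.11013 ≈ 8.7960 → capped at 1

0.716 ≤ PN ≤ 1.000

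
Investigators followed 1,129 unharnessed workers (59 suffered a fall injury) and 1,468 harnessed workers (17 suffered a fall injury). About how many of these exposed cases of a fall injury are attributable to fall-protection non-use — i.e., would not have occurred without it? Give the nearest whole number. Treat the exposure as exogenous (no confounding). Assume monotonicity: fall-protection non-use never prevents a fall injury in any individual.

about 46 cases

p₁ = P(outcome | exposed) = 59/1129 = 0.052259
p₀ = P(outcome | unexposed) = 17/1468 = 0.01158
PN = (p₁ − p₀)/p₁ = (0.052259 − 0.01158) / 0.052259 ≈ 0.77840.
Attributable cases ≈ PN × (exposed cases) = 0.77840 × 59 ≈ 45.93.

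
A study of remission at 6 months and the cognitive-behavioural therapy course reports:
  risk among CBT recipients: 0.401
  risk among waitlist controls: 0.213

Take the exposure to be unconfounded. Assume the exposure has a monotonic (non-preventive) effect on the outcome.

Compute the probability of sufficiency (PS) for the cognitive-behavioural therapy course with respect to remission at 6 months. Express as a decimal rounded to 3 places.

PS ≈ 0.239

Let p₁ = 0.401, p₀ = 0.213.
Under exogeneity and monotonicity, PS = (p₁ − p₀) / (1 − p₀).
PS = (0.401 − 0.213) / (1 − 0.213) = 0.188 / 0.787 ≈ 0.2389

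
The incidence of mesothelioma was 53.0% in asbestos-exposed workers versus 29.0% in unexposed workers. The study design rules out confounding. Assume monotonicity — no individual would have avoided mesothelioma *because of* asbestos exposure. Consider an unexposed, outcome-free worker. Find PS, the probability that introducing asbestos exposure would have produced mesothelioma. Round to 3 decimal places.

PS ≈ 0.338

p₁ = 0.53, p₀ = 0.29.
Under exogeneity and monotonicity, PS = (p₁ − p₀) / (1 − p₀).
PS = (0.53 − 0.29) / (1 − 0.29) = 0.24 / 0.71 ≈ 0.3380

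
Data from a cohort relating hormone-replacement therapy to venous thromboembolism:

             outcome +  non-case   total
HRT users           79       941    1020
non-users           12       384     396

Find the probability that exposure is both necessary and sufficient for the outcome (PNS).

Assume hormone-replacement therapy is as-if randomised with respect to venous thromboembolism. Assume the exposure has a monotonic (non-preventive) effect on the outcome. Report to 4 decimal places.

PNS ≈ 0.0471

p₁ = P(outcome | exposed) = 79/1020 = 0.077451
p₀ = P(outcome | unexposed) = 12/396 = 0.030303
Under exogeneity and monotonicity, PNS = p₁ − p₀.
PNS = 0.077451 − 0.030303 = 0.047148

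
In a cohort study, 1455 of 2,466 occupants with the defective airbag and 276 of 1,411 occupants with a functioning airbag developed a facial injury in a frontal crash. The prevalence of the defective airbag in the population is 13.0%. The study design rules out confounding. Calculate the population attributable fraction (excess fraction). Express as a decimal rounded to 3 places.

PAF ≈ 0.208

p₁ = P(outcome | exposed) = 1455/2466 = 0.59002
p₀ = P(outcome | unexposed) = 276/1411 = 0.19561
Overall risk P(Y=1) = π·p₁ + (1−π)·p₀ = 0.13×0.59002 + 0.87×0.19561 = 0.24688.
Under exogeneity, PAF = [P(Y=1) − p₀] / P(Y=1).
PAF = (0.24688 − 0.19561) / 0.24688 ≈ 0.2077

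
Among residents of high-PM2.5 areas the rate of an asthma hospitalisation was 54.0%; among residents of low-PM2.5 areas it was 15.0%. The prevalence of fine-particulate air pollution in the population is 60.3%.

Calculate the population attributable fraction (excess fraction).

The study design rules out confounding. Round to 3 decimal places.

PAF ≈ 0.611

p₁ = 0.54, p₀ = 0.15.
Overall risk P(Y=1) = π·p₁ + (1−π)·p₀ = 0.603×0.54 + 0.397×0.15 = 0.38517.
Under exogeneity, PAF = [P(Y=1) − p₀] / P(Y=1).
PAF = (0.38517 − 0.15) / 0.38517 ≈ 0.6106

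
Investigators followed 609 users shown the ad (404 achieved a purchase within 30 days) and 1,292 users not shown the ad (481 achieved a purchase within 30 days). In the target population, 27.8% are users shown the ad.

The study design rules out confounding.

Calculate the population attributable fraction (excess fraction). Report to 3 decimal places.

PAF ≈ 0.179

p₁ = P(outcome | exposed) = 404/609 = 0.66338
p₀ = P(outcome | unexposed) = 481/1292 = 0.37229
Overall risk P(Y=1) = π·p₁ + (1−π)·p₀ = 0.278×0.66338 + 0.722×0.37229 = 0.45321.
Under exogeneity, PAF = [P(Y=1) − p₀] / P(Y=1).
PAF = (0.45321 − 0.37229) / 0.45321 ≈ 0.1786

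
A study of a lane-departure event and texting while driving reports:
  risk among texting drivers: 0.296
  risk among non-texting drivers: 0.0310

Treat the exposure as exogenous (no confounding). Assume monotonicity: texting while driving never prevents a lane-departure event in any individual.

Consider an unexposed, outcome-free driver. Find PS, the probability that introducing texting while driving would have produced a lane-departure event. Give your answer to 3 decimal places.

PS ≈ 0.273

Let p₁ = 0.296, p₀ = 0.031.
Under exogeneity and monotonicity, PS = (p₁ − p₀) / (1 − p₀).
PS = (0.296 − 0.031) / (1 − 0.031) = 0.265 / 0.969 ≈ 0.2735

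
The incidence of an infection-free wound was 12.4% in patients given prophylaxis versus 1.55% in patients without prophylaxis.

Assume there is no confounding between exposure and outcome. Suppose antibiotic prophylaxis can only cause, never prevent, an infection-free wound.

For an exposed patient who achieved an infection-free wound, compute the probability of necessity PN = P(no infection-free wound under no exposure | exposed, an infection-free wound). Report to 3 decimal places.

PN ≈ 0.875

p₁ = 0.124, p₀ = 0.0155.
Under exogeneity and monotonicity, PN = (p₁ − p₀) / p₁.
PN = (0.124 − 0.0155) / 0.124 = 0.1085 / 0.124 ≈ 0.8750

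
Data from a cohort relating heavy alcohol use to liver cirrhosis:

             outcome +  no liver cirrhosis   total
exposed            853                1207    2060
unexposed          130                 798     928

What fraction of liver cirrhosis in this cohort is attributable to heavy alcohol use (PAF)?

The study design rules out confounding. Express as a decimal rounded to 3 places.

PAF ≈ 0.574

p₁ = P(outcome | exposed) = 853/2060 = 0.41408
p₀ = P(outcome | unexposed) = 130/928 = 0.14009
Exposure prevalence π = 2060/2988 = 0.68942; overall risk P(Y=1) = 0.32898.
Under exogeneity, PAF = [P(Y=1) − p₀]/P(Y=1).
PAF = (0.32898 − 0.14009) / 0.32898 ≈ 0.5742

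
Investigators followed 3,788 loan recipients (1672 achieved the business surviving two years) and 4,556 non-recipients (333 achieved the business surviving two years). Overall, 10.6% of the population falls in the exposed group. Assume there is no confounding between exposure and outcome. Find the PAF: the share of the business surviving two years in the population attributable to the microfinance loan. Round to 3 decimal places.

PAF ≈ 0.348

p₁ = P(outcome | exposed) = 1672/3788 = 0.44139
p₀ = P(outcome | unexposed) = 333/4556 = 0.07309
Overall risk P(Y=1) = π·p₁ + (1−π)·p₀ = 0.106×0.44139 + 0.894×0.07309 = 0.11213.
Under exogeneity, PAF = [P(Y=1) − p₀] / P(Y=1).
PAF = (0.11213 − 0.07309) / 0.11213 ≈ 0.3482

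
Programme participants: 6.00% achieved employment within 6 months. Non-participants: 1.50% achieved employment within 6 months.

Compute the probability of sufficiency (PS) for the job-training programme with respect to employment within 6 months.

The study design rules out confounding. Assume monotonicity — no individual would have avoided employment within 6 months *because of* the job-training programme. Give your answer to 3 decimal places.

p₁ = 0.06, p₀ = 0.015.
Under exogeneity and monotonicity, PS = (p₁ − p₀) / (1 − p₀).
PS = (0.06 − 0.015) / (1 − 0.015) = 0.045 / 0.985 ≈ 0.0457

PS ≈ 0.046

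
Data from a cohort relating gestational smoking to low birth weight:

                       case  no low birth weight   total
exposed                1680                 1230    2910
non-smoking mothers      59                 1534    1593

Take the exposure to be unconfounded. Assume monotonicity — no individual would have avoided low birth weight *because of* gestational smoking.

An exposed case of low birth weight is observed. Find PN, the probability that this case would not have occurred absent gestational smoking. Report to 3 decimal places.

p₁ = P(outcome | exposed) = 1680/2910 = 0.57732
p₀ = P(outcome | unexposed) = 59/1593 = 0.037037
Under exogeneity and monotonicity, PN = (p₁ − p₀)/p₁.
PN = (0.57732 − 0.037037) / 0.57732 ≈ 0.9358

PN ≈ 0.936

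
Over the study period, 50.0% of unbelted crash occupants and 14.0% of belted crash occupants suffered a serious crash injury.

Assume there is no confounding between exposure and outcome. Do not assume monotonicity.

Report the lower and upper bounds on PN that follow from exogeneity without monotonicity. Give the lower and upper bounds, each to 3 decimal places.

p₁ = 0.5, p₀ = 0.14.
Under exogeneity alone the bounds on PN are max{0,(p₁−p₀)/p₁} ≤ PN ≤ min{1,(1−p₀)/p₁}.
  lower = (p₁ − p₀)/p₁ = 0.36 / 0.5 ≈ 0.7200
  upper = min{1, (1 − p₀)/p₁} = 0.86 / 0.5 ≈ 1.7200 → capped at 1

0.720 ≤ PN ≤ 1.000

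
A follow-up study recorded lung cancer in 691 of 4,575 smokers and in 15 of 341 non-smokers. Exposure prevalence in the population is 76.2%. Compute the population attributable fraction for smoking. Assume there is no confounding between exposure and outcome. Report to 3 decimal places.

p₁ = P(outcome | exposed) = 691/4575 = 0.15104
p₀ = P(outcome | unexposed) = 15/341 = 0.043988
Overall risk P(Y=1) = π·p₁ + (1−π)·p₀ = 0.762×0.15104 + 0.238×0.043988 = 0.12556.
Under exogeneity, PAF = [P(Y=1) − p₀] / P(Y=1).
PAF = (0.12556 − 0.043988) / 0.12556 ≈ 0.6497

PAF ≈ 0.650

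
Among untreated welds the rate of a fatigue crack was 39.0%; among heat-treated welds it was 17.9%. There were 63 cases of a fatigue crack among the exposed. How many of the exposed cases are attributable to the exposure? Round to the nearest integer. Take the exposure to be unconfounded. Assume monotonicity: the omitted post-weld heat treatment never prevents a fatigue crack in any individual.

about 34 cases

p₁ = 0.39, p₀ = 0.179.
PN = (p₁ − p₀)/p₁ = (0.39 − 0.179) / 0.39 ≈ 0.54103.
Attributable cases ≈ PN × (exposed cases) = 0.54103 × 63 ≈ 34.08.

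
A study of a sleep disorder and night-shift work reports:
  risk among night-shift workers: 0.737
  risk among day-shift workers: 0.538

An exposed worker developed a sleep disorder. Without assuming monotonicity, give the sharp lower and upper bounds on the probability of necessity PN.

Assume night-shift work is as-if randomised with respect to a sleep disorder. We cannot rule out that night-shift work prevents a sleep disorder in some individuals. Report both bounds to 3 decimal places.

Let p₁ = 0.737, p₀ = 0.538.
Under exogeneity alone the bounds on PN are max{0,(p₁−p₀)/p₁} ≤ PN ≤ min{1,(1−p₀)/p₁}.
  lower = (p₁ − p₀)/p₁ = 0.199 / 0.737 ≈ 0.2700
  upper = min{1, (1 − p₀)/p₁} = 0.462 / 0.737 ≈ 0.6269

0.270 ≤ PN ≤ 0.627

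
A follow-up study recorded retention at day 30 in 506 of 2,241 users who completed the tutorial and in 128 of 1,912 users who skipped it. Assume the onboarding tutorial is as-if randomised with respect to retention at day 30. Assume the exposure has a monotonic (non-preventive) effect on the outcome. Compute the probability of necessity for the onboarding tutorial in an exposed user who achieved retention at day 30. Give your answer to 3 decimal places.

PN ≈ 0.704

p₁ = P(outcome | exposed) = 506/2241 = 0.22579
p₀ = P(outcome | unexposed) = 128/1912 = 0.066946
Under exogeneity and monotonicity, PN = (p₁ − p₀) / p₁.
PN = (0.22579 − 0.066946) / 0.22579 = 0.15885 / 0.22579 ≈ 0.7035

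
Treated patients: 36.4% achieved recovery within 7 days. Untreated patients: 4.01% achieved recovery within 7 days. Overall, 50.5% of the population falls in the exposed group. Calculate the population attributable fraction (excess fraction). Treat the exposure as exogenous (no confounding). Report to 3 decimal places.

p₁ = 0.364, p₀ = 0.0401.
Overall risk P(Y=1) = π·p₁ + (1−π)·p₀ = 0.505×0.364 + 0.495×0.0401 = 0.20367.
Under exogeneity, PAF = [P(Y=1) − p₀] / P(Y=1).
PAF = (0.20367 − 0.0401) / 0.20367 ≈ 0.8031

PAF ≈ 0.803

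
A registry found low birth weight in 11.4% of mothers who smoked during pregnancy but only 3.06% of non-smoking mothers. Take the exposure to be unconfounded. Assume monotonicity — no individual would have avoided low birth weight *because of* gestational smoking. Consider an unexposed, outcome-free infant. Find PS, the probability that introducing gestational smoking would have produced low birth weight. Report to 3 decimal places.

p₁ = 0.114, p₀ = 0.0306.
Under exogeneity and monotonicity, PS = (p₁ − p₀) / (1 − p₀).
PS = (0.114 − 0.0306) / (1 − 0.0306) = 0.0834 / 0.9694 ≈ 0.0860

PS ≈ 0.086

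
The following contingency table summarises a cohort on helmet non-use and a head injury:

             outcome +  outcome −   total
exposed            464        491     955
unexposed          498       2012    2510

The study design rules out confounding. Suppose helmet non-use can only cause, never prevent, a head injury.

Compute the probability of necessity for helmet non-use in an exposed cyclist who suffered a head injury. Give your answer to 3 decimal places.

PN ≈ 0.592

p₁ = P(outcome | exposed) = 464/955 = 0.48586
p₀ = P(outcome | unexposed) = 498/2510 = 0.19841
Under exogeneity and monotonicity, PN = (p₁ − p₀)/p₁.
PN = (0.48586 − 0.19841) / 0.48586 ≈ 0.5916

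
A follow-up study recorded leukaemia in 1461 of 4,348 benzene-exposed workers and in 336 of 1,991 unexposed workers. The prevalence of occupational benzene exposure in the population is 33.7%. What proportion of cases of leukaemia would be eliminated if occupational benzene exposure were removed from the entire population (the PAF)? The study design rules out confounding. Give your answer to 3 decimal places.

p₁ = P(outcome | exposed) = 1461/4348 = 0.33602
p₀ = P(outcome | unexposed) = 336/1991 = 0.16876
Overall risk P(Y=1) = π·p₁ + (1−π)·p₀ = 0.337×0.33602 + 0.663×0.16876 = 0.22513.
Under exogeneity, PAF = [P(Y=1) − p₀] / P(Y=1).
PAF = (0.22513 − 0.16876) / 0.22513 ≈ 0.2504

PAF ≈ 0.250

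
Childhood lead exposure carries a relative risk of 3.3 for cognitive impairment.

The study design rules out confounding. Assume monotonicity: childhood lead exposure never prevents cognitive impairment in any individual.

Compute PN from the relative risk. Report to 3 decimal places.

PN ≈ 0.697

Under exogeneity and monotonicity, PN = (RR − 1) / RR = 1 − 1/RR.
PN = (3.3 − 1) / 3.3 = 2.3 / 3.3 ≈ 0.6970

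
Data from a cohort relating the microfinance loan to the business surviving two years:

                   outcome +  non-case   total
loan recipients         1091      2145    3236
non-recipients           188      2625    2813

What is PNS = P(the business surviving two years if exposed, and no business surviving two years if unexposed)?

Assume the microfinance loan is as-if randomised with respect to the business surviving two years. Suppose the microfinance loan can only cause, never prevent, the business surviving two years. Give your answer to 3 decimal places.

p₁ = P(outcome | exposed) = 1091/3236 = 0.33714
p₀ = P(outcome | unexposed) = 188/2813 = 0.066833
Under exogeneity and monotonicity, PNS = p₁ − p₀.
PNS = 0.33714 − 0.066833 = 0.27031

PNS ≈ 0.270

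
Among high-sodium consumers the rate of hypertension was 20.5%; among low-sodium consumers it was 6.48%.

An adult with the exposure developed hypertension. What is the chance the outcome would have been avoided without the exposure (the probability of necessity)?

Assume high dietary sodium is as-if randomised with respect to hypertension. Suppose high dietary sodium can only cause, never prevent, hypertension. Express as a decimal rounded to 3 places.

PN ≈ 0.684

p₁ = 0.205, p₀ = 0.0648.
Under exogeneity and monotonicity, PN = (p₁ − p₀) / p₁.
PN = (0.205 − 0.0648) / 0.205 = 0.1402 / 0.205 ≈ 0.6839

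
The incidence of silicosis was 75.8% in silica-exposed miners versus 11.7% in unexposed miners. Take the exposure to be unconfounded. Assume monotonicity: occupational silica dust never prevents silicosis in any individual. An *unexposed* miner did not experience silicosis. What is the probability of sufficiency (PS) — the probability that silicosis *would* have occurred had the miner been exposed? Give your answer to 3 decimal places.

PS ≈ 0.726

p₁ = 0.758, p₀ = 0.117.
Under exogeneity and monotonicity, PS = (p₁ − p₀) / (1 − p₀).
PS = (0.758 − 0.117) / (1 − 0.117) = 0.641 / 0.883 ≈ 0.7259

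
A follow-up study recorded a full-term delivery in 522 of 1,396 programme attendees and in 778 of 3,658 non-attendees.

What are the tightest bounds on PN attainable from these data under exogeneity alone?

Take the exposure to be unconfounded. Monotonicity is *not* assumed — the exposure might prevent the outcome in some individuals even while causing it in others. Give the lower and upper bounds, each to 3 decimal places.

0.431 ≤ PN ≤ 1.000

p₁ = P(outcome | exposed) = 522/1396 = 0.37393
p₀ = P(outcome | unexposed) = 778/3658 = 0.21268
Under exogeneity alone the bounds on PN are max{0,(p₁−p₀)/p₁} ≤ PN ≤ min{1,(1−p₀)/p₁}.
  lower = (p₁ − p₀)/p₁ = 0.16124 / 0.37393 ≈ 0.4312
  upper = min{1, (1 − p₀)/p₁} = 0.78732 / 0.37393 ≈ 2.1055 → capped at 1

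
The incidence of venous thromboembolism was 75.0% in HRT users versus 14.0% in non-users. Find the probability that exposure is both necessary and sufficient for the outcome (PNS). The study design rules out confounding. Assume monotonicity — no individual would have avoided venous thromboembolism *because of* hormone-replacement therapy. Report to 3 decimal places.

PNS ≈ 0.610

p₁ = 0.75, p₀ = 0.14.
Under exogeneity and monotonicity, PNS = p₁ − p₀.
PNS = 0.75 − 0.14 = 0.61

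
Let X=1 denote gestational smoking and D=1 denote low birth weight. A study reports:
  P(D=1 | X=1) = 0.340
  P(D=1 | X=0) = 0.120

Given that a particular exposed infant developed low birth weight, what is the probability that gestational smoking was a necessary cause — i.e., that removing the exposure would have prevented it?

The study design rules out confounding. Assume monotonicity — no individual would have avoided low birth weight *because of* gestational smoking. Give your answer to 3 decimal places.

Let p₁ = 0.34, p₀ = 0.12.
Under exogeneity and monotonicity, PN = (p₁ − p₀) / p₁.
PN = (0.34 − 0.12) / 0.34 = 0.22 / 0.34 ≈ 0.6471

PN ≈ 0.647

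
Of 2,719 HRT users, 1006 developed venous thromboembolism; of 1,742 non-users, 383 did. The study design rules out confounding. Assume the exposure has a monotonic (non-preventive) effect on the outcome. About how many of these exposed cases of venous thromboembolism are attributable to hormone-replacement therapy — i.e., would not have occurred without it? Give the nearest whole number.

p₁ = P(outcome | exposed) = 1006/2719 = 0.36999
p₀ = P(outcome | unexposed) = 383/1742 = 0.21986
PN = (p₁ − p₀)/p₁ = (0.36999 − 0.21986) / 0.36999 ≈ 0.40576.
Attributable cases ≈ PN × (exposed cases) = 0.40576 × 1006 ≈ 408.19.

about 408 cases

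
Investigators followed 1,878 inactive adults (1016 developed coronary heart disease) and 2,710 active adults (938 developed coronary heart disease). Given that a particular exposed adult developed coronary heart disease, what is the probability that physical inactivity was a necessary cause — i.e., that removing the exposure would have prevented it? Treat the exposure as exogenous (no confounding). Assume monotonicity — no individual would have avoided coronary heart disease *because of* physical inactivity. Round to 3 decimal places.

p₁ = P(outcome | exposed) = 1016/1878 = 0.541
p₀ = P(outcome | unexposed) = 938/2710 = 0.34613
Under exogeneity and monotonicity, PN = (p₁ − p₀) / p₁.
PN = (0.541 − 0.34613) / 0.541 = 0.19488 / 0.541 ≈ 0.3602

PN ≈ 0.360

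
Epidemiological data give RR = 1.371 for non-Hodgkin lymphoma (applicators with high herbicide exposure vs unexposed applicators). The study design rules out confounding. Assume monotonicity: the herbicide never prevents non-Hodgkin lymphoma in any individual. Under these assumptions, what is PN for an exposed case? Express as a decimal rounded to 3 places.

Under exogeneity and monotonicity, PN = (RR − 1) / RR = 1 − 1/RR.
PN = (1.371 − 1) / 1.371 = 0.371 / 1.371 ≈ 0.2706

PN ≈ 0.271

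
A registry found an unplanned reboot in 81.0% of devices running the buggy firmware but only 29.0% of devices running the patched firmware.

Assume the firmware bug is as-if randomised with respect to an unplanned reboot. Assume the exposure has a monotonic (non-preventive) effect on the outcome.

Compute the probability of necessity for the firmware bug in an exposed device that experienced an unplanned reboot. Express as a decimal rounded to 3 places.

p₁ = 0.81, p₀ = 0.29.
Under exogeneity and monotonicity, PN = (p₁ − p₀) / p₁.
PN = (0.81 − 0.29) / 0.81 = 0.52 / 0.81 ≈ 0.6420

PN ≈ 0.642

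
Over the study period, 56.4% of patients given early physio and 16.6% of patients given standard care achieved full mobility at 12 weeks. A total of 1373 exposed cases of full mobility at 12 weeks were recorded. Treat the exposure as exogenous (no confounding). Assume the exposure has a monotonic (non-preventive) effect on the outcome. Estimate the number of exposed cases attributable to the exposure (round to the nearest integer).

about 969 cases

p₁ = 0.564, p₀ = 0.166.
PN = (p₁ − p₀)/p₁ = (0.564 − 0.166) / 0.564 ≈ 0.70567.
Attributable cases ≈ PN × (exposed cases) = 0.70567 × 1373 ≈ 968.89.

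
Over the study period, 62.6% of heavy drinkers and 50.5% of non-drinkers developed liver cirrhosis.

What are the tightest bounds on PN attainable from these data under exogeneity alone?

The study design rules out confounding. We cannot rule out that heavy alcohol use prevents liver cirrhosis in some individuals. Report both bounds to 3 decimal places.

0.193 ≤ PN ≤ 0.791

p₁ = 0.626, p₀ = 0.505.
Under exogeneity alone the bounds on PN are max{0,(p₁−p₀)/p₁} ≤ PN ≤ min{1,(1−p₀)/p₁}.
  lower = (p₁ − p₀)/p₁ = 0.121 / 0.626 ≈ 0.1933
  upper = min{1, (1 − p₀)/p₁} = 0.495 / 0.626 ≈ 0.7907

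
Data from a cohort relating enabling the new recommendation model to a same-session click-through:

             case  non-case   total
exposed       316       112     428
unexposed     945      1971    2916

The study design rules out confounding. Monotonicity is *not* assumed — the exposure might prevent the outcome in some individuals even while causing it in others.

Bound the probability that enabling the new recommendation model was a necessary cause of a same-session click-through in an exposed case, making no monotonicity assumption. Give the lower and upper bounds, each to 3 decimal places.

p₁ = P(outcome | exposed) = 316/428 = 0.73832
p₀ = P(outcome | unexposed) = 945/2916 = 0.32407
Under exogeneity alone the bounds on PN are max{0,(p₁−p₀)/p₁} ≤ PN ≤ min{1,(1−p₀)/p₁}.
  lower = (p₁ − p₀)/p₁ = 0.41424 / 0.73832 ≈ 0.5611
  upper = min{1, (1 − p₀)/p₁} = 0.67593 / 0.73832 ≈ 0.9155

0.561 ≤ PN ≤ 0.915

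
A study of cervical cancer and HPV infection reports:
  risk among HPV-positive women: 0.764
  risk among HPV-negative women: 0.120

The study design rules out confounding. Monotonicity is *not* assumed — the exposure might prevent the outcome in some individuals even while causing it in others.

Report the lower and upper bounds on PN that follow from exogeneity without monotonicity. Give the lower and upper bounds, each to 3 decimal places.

0.843 ≤ PN ≤ 1.000

Let p₁ = 0.764, p₀ = 0.12.
Under exogeneity alone the bounds on PN are max{0,(p₁−p₀)/p₁} ≤ PN ≤ min{1,(1−p₀)/p₁}.
  lower = (p₁ − p₀)/p₁ = 0.644 / 0.764 ≈ 0.8429
  upper = min{1, (1 − p₀)/p₁} = 0.88 / 0.764 ≈ 1.1518 → capped at 1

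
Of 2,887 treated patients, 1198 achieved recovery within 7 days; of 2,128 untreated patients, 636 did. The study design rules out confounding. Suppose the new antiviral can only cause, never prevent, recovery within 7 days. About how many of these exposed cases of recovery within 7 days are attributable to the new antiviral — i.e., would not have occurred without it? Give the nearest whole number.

p₁ = P(outcome | exposed) = 1198/2887 = 0.41496
p₀ = P(outcome | unexposed) = 636/2128 = 0.29887
PN = (p₁ − p₀)/p₁ = (0.41496 − 0.29887) / 0.41496 ≈ 0.27976.
Attributable cases ≈ PN × (exposed cases) = 0.27976 × 1198 ≈ 335.16.

about 335 cases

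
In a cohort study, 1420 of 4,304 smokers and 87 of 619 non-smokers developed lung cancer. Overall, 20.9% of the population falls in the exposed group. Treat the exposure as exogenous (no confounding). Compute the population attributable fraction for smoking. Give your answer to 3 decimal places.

PAF ≈ 0.220

p₁ = P(outcome | exposed) = 1420/4304 = 0.32993
p₀ = P(outcome | unexposed) = 87/619 = 0.14055
Overall risk P(Y=1) = π·p₁ + (1−π)·p₀ = 0.209×0.32993 + 0.791×0.14055 = 0.18013.
Under exogeneity, PAF = [P(Y=1) − p₀] / P(Y=1).
PAF = (0.18013 − 0.14055) / 0.18013 ≈ 0.2197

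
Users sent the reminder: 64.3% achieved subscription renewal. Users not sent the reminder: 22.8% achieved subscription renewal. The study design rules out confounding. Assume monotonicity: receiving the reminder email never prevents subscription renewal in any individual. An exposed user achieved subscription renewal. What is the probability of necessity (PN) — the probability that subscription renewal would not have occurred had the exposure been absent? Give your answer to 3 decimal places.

p₁ = 0.643, p₀ = 0.228.
Under exogeneity and monotonicity, PN = (p₁ − p₀) / p₁.
PN = (0.643 − 0.228) / 0.643 = 0.415 / 0.643 ≈ 0.6454

PN ≈ 0.645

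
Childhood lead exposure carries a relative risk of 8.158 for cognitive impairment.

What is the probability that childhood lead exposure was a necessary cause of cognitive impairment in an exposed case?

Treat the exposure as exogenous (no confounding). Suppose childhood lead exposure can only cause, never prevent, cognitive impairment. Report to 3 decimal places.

PN ≈ 0.877

Under exogeneity and monotonicity, PN = (RR − 1) / RR = 1 − 1/RR.
PN = (8.158 − 1) / 8.158 = 7.158 / 8.158 ≈ 0.8774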